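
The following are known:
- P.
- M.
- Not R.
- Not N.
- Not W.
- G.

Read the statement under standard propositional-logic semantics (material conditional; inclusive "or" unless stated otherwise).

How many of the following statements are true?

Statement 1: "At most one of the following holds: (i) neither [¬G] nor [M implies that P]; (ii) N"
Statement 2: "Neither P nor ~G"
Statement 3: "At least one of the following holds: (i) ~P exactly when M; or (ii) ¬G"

Statement 1: In symbols: (¬G ↓ (M → P)) ↑ N

¬G = ¬T = F
M → P = T → T = T
¬G ↓ (M → P) = F ↓ T = F
(¬G ↓ (M → P)) ↑ N = F ↑ F = T
Thus Statement 1 is true.

Statement 2: Formalization: P ↓ ¬G

¬G = ¬T = F
P ↓ ¬G = T ↓ F = F
Thus Statement 2 is false.

Statement 3: This is (¬P ↔ M) ∨ ¬G.

¬P = ¬T = F
¬P ↔ M = F ↔ T = F
¬G = ¬T = F
(¬P ↔ M) ∨ ¬G = F ∨ F = F
Hence Statement 3 is false.

Count: 1.

1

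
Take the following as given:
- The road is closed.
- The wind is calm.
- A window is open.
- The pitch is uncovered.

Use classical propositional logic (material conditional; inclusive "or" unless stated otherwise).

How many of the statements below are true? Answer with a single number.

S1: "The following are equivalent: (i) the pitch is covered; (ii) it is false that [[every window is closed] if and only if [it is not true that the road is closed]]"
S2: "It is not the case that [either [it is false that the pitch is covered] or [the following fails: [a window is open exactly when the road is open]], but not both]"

Let Q = "the pitch is covered" (F), W = "a window is open" (T), D = "the road is closed" (T).

S1: Formalization: Q ↔ ¬(¬W ↔ ¬D)

¬W = ¬T = F
¬D = ¬T = F
¬W ↔ ¬D = F ↔ F = T
¬(¬W ↔ ¬D) = ¬T = F
Q ↔ ¬(¬W ↔ ¬D) = F ↔ F = T
So S1 is true.

S2: Parsed as ¬(¬Q ⊕ ¬(W ↔ ¬D))

¬Q = ¬F = T
¬D = ¬T = F
W ↔ ¬D = T ↔ F = F
¬(W ↔ ¬D) = ¬F = T
¬Q ⊕ ¬(W ↔ ¬D) = T ⊕ T = F
¬(¬Q ⊕ ¬(W ↔ ¬D)) = ¬F = T
Thus S2 is true.

2 of the 2 statements are true.

2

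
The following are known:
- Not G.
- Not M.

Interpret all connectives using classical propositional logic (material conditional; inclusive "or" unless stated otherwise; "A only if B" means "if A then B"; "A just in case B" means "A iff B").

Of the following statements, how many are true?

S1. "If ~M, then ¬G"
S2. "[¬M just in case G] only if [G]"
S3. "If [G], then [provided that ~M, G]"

3

S1: In symbols: ~M -> ~G

~M = ~F = T
~G = ~F = T
~M -> ~G = T -> T = T
Thus S1 is true.

S2: Parsed as (~M <-> G) -> G

~M = ~F = T
~M <-> G = T <-> F = F
(~M <-> G) -> G = F -> F = T
Hence S2 is true.

S3: In symbols: G -> (~M -> G)

~M = ~F = T
~M -> G = T -> F = F
G -> (~M -> G) = F -> F = T
Hence S3 is true.

3 of the 3 statements are true.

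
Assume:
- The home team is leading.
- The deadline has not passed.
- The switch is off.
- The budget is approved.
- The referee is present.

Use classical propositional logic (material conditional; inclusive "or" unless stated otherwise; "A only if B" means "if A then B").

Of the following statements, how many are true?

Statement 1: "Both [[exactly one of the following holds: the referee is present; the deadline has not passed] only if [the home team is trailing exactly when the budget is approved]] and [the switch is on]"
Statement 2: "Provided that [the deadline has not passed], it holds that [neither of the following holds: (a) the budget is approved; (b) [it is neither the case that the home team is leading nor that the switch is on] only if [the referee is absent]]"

0

Let U = "the referee is present" (True), Q = "the deadline has passed" (False), P = "the home team is leading" (True), S = "the budget is approved" (True), R = "the switch is on" (False).

Statement 1: This is ((U xor not Q) -> (not P iff S)) and R.

not Q = not False = True
U xor not Q = True xor True = False
not P = not True = False
not P iff S = False iff True = False
(U xor not Q) -> (not P iff S) = False -> False = True
((U xor not Q) -> (not P iff S)) and R = True and False = False
Thus Statement 1 is false.

Statement 2: In symbols: not Q -> (S nor ((P nor R) -> not U))

not Q = not False = True
P nor R = True nor False = False
not U = not True = False
(P nor R) -> not U = False -> False = True
S nor ((P nor R) -> not U) = True nor True = False
not Q -> (S nor ((P nor R) -> not U)) = True -> False = False
Hence Statement 2 is false.

0 of the 2 statements are true (none).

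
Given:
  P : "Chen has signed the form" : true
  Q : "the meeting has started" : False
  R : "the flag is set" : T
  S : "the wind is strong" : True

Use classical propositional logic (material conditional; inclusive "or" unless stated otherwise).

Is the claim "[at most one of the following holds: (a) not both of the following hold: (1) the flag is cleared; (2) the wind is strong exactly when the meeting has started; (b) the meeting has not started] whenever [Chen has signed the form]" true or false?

The statement is false.

This is P → ((¬R ↑ (S ↔ Q)) ↑ ¬Q).

¬R = ¬T = F
S ↔ Q = T ↔ F = F
¬R ↑ (S ↔ Q) = F ↑ F = T
¬Q = ¬F = T
(¬R ↑ (S ↔ Q)) ↑ ¬Q = T ↑ T = F
P → ((¬R ↑ (S ↔ Q)) ↑ ¬Q) = T → F = F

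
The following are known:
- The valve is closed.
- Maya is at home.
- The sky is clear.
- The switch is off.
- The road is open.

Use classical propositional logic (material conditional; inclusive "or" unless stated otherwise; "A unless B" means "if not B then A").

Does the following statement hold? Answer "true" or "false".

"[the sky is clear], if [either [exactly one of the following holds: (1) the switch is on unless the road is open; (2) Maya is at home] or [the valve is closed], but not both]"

True.

Let S = "the switch is on" (F), W = "the road is closed" (F), H = "Maya is at home" (T), D = "the valve is open" (F), M = "the sky is overcast" (F).
Parsed as (((S ∨ ¬W) ⊕ H) ⊕ ¬D) → ¬M

¬W = ¬F = T
S ∨ ¬W = F ∨ T = T
(S ∨ ¬W) ⊕ H = T ⊕ T = F
¬D = ¬F = T
((S ∨ ¬W) ⊕ H) ⊕ ¬D = F ⊕ T = T
¬M = ¬F = T
(((S ∨ ¬W) ⊕ H) ⊕ ¬D) → ¬M = T → T = T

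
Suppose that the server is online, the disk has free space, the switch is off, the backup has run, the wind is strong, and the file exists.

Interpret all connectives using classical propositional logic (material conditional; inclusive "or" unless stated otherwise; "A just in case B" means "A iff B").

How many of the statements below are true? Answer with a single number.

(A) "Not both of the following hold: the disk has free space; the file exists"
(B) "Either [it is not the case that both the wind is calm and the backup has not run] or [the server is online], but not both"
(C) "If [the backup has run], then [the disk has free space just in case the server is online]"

Let Q = "the disk is full" (F), K = "the file exists" (T), U = "the wind is strong" (T), M = "the backup has run" (T), S = "the server is online" (T).

(A): Parsed as ~Q nand K

~Q = ~F = T
~Q nand K = T nand T = F
Thus (A) is false.

(B): Parsed as (~U nand ~M) xor S

~U = ~T = F
~M = ~T = F
~U nand ~M = F nand F = T
(~U nand ~M) xor S = T xor T = F
Thus (B) is false.

(C): In symbols: M -> (~Q <-> S)

~Q = ~F = T
~Q <-> S = T <-> T = T
M -> (~Q <-> S) = T -> T = T
Thus (C) is true.

Count: 1.

1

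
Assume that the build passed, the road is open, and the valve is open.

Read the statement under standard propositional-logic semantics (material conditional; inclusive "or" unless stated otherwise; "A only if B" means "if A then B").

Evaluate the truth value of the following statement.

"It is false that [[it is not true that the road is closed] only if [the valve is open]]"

Let Q = "the road is closed" (False), R = "the valve is open" (True).
In symbols: not (not Q -> R)

not Q = not False = True
not Q -> R = True -> True = True
not (not Q -> R) = not True = False

false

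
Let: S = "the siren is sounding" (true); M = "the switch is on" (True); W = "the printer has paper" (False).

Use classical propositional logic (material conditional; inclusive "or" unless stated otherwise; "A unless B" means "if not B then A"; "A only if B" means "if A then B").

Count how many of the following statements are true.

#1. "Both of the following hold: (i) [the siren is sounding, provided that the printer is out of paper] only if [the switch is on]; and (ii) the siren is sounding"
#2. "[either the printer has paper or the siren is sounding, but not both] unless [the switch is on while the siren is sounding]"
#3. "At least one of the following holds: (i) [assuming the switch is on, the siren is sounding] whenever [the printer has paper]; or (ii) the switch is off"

3

#1: Formalization: ((not W -> S) -> M) and S

not W = not False = True
not W -> S = True -> True = True
(not W -> S) -> M = True -> True = True
((not W -> S) -> M) and S = True and True = True
Thus #1 is true.

#2: This is (W xor S) or (M and S).

W xor S = False xor True = True
M and S = True and True = True
(W xor S) or (M and S) = True or True = True
So #2 is true.

#3: This is (W -> (M -> S)) or not M.

M -> S = True -> True = True
W -> (M -> S) = False -> True = True
not M = not True = False
(W -> (M -> S)) or not M = True or False = True
Hence #3 is true.

Count: 3.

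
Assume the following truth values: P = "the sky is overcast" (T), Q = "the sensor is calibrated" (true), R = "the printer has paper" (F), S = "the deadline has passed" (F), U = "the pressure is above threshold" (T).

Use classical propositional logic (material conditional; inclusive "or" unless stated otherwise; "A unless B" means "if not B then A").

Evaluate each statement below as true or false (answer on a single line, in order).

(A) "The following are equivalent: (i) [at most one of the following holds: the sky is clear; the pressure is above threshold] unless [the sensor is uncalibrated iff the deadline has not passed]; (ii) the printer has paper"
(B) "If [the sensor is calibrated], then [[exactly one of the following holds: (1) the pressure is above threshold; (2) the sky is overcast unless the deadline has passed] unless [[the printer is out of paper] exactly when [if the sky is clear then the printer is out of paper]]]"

(A) False, (B) True

(A): In symbols: ((not P nand U) or (not Q iff not S)) iff R

not P = not True = False
not P nand U = False nand True = True
not Q = not True = False
not S = not False = True
not Q iff not S = False iff True = False
(not P nand U) or (not Q iff not S) = True or False = True
((not P nand U) or (not Q iff not S)) iff R = True iff False = False
So (A) is false.

(B): Parsed as Q -> ((U xor (P or S)) or (not R iff (not P -> not R)))

P or S = True or False = True
U xor (P or S) = True xor True = False
not R = not False = True
not P = not True = False
not R = not False = True
not P -> not R = False -> True = True
not R iff (not P -> not R) = True iff True = True
(U xor (P or S)) or (not R iff (not P -> not R)) = False or True = True
Q -> ((U xor (P or S)) or (not R iff (not P -> not R))) = True -> True = True
Hence (B) is true.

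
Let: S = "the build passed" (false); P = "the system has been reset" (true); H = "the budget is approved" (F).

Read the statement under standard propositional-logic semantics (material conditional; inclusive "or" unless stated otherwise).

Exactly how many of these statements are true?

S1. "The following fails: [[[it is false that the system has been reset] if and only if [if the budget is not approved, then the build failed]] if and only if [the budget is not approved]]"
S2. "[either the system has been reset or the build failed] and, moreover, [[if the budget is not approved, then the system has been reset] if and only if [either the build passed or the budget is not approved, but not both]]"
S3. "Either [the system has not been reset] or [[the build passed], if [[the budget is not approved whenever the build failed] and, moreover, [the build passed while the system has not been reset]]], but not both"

S1: Formalization: not ((not P iff (not H -> not S)) iff not H)

not P = not True = False
not H = not False = True
not S = not False = True
not H -> not S = True -> True = True
not P iff (not H -> not S) = False iff True = False
not H = not False = True
(not P iff (not H -> not S)) iff not H = False iff True = False
not ((not P iff (not H -> not S)) iff not H) = not False = True
Thus S1 is true.

S2: In symbols: (P or not S) and ((not H -> P) iff (S xor not H))

not S = not False = True
P or not S = True or True = True
not H = not False = True
not H -> P = True -> True = True
not H = not False = True
S xor not H = False xor True = True
(not H -> P) iff (S xor not H) = True iff True = True
(P or not S) and ((not H -> P) iff (S xor not H)) = True and True = True
Hence S2 is true.

S3: Parsed as not P xor (((not S -> not H) and (S and not P)) -> S)

not P = not True = False
not S = not False = True
not H = not False = True
not S -> not H = True -> True = True
not P = not True = False
S and not P = False and False = False
(not S -> not H) and (S and not P) = True and False = False
((not S -> not H) and (S and not P)) -> S = False -> False = True
not P xor (((not S -> not H) and (S and not P)) -> S) = False xor True = True
Thus S3 is true.

Count: 3.

3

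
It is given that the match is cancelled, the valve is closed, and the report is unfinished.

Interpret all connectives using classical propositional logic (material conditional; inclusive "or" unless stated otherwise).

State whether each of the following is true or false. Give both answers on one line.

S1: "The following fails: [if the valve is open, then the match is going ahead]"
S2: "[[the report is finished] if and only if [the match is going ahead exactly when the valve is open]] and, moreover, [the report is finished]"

Let D = "the valve is open" (F), G = "the match is cancelled" (T), H = "the report is finished" (F).

S1: Parsed as ~(D -> ~G)

~G = ~T = F
D -> ~G = F -> F = T
~(D -> ~G) = ~T = F
So S1 is false.

S2: Formalization: (H <-> (~G <-> D)) & H

~G = ~T = F
~G <-> D = F <-> F = T
H <-> (~G <-> D) = F <-> T = F
(H <-> (~G <-> D)) & H = F & F = F
Thus S2 is false.

S1 F / S2 F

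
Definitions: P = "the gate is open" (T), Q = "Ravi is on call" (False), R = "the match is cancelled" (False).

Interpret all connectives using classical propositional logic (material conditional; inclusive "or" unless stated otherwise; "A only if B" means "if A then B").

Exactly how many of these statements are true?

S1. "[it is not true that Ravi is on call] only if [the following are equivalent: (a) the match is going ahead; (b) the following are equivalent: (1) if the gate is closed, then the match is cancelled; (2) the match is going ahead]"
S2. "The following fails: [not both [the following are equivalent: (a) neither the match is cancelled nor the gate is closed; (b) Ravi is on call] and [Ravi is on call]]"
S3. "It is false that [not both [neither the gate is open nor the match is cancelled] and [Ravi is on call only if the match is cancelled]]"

S1: Formalization: ~Q -> (~R <-> ((~P -> R) <-> ~R))

~Q = ~F = T
~R = ~F = T
~P = ~T = F
~P -> R = F -> F = T
~R = ~F = T
(~P -> R) <-> ~R = T <-> T = T
~R <-> ((~P -> R) <-> ~R) = T <-> T = T
~Q -> (~R <-> ((~P -> R) <-> ~R)) = T -> T = T
So S1 is true.

S2: This is ~(((R nor ~P) <-> Q) nand Q).

~P = ~T = F
R nor ~P = F nor F = T
(R nor ~P) <-> Q = T <-> F = F
((R nor ~P) <-> Q) nand Q = F nand F = T
~(((R nor ~P) <-> Q) nand Q) = ~T = F
So S2 is false.

S3: This is ~((P nor R) nand (Q -> R)).

P nor R = T nor F = F
Q -> R = F -> F = T
(P nor R) nand (Q -> R) = F nand T = T
~((P nor R) nand (Q -> R)) = ~T = F
Hence S3 is false.

1 of the 3 statements is true.

1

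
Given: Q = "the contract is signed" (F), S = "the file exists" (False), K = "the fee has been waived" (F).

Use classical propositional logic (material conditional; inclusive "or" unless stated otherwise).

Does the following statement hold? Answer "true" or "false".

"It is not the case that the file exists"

Parsed as ¬S

¬S = ¬F = T

True.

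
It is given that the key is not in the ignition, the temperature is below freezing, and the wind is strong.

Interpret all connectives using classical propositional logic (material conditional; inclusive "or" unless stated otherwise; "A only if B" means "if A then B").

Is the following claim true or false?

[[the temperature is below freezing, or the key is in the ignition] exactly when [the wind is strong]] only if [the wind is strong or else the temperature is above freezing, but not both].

Let Q = "the temperature is below freezing" (T), P = "the key is in the ignition" (F), R = "the wind is strong" (T).
In symbols: ((Q ∨ P) ↔ R) → (R ⊕ ¬Q)

Q ∨ P = T ∨ F = T
(Q ∨ P) ↔ R = T ↔ T = T
¬Q = ¬T = F
R ⊕ ¬Q = T ⊕ F = T
((Q ∨ P) ↔ R) → (R ⊕ ¬Q) = T → T = T

True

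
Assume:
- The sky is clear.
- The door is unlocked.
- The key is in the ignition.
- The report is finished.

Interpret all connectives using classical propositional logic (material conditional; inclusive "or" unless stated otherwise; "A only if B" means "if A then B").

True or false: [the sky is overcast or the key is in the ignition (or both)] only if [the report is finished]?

True

Let N = "the sky is overcast" (False), P = "the key is in the ignition" (True), V = "the report is finished" (True).
Parsed as (N or P) -> V

N or P = False or True = True
(N or P) -> V = True -> True = True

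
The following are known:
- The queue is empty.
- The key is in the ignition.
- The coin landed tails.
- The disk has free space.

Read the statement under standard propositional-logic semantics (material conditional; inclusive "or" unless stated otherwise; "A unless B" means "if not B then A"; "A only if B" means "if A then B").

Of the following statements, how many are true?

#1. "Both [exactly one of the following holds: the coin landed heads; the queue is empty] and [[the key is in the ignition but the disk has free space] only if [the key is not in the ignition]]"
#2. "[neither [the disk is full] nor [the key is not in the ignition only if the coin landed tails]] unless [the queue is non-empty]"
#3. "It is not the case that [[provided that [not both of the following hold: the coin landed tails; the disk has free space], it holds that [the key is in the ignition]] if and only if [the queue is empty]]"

0

Let K = "the coin landed heads" (False), M = "the queue is empty" (True), L = "the key is in the ignition" (True), D = "the disk is full" (False).

#1: Parsed as (K xor M) and ((L and not D) -> not L)

K xor M = False xor True = True
not D = not False = True
L and not D = True and True = True
not L = not True = False
(L and not D) -> not L = True -> False = False
(K xor M) and ((L and not D) -> not L) = True and False = False
So #1 is false.

#2: Parsed as (D nor (not L -> not K)) or not M

not L = not True = False
not K = not False = True
not L -> not K = False -> True = True
D nor (not L -> not K) = False nor True = False
not M = not True = False
(D nor (not L -> not K)) or not M = False or False = False
Hence #2 is false.

#3: Parsed as not (((not K nand not D) -> L) iff M)

not K = not False = True
not D = not False = True
not K nand not D = True nand True = False
(not K nand not D) -> L = False -> True = True
((not K nand not D) -> L) iff M = True iff True = True
not (((not K nand not D) -> L) iff M) = not True = False
Hence #3 is false.

0 of the 3 statements are true (none).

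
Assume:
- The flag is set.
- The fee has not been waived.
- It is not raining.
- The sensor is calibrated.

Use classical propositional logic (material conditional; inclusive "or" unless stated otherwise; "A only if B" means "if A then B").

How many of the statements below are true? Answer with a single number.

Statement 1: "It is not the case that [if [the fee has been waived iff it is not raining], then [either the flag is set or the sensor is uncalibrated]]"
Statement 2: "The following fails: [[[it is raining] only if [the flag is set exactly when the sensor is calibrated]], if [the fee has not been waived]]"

0

Let D = "the fee has been waived" (F), R = "it is raining" (F), H = "the flag is set" (T), K = "the sensor is calibrated" (T).

Statement 1: This is ~((D <-> ~R) -> (H | ~K)).

~R = ~F = T
D <-> ~R = F <-> T = F
~K = ~T = F
H | ~K = T | F = T
(D <-> ~R) -> (H | ~K) = F -> T = T
~((D <-> ~R) -> (H | ~K)) = ~T = F
Hence Statement 1 is false.

Statement 2: Parsed as ~(~D -> (R -> (H <-> K)))

~D = ~F = T
H <-> K = T <-> T = T
R -> (H <-> K) = F -> T = T
~D -> (R -> (H <-> K)) = T -> T = T
~(~D -> (R -> (H <-> K))) = ~T = F
Thus Statement 2 is false.

True statements: 0 (none).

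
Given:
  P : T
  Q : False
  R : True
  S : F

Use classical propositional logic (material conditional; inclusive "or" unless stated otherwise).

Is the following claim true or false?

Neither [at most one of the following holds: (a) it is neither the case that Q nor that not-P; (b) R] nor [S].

Values: Q=F, P=T, R=T, S=F.
Parsed as ((Q nor ~P) nand R) nor S

~P = ~T = F
Q nor ~P = F nor F = T
(Q nor ~P) nand R = T nand T = F
((Q nor ~P) nand R) nor S = F nor F = T

True.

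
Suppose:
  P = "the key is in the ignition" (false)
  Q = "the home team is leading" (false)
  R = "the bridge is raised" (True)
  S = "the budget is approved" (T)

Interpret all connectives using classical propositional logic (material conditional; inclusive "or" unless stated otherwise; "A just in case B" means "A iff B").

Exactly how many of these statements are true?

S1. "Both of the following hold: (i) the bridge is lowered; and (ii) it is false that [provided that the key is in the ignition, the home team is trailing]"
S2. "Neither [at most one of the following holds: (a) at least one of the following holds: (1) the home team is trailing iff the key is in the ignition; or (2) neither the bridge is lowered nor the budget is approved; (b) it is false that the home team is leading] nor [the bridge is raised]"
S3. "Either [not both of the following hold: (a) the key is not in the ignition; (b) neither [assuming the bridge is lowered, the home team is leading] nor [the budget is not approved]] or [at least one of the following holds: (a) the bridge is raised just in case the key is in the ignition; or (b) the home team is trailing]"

S1: In symbols: ~R & ~(P -> ~Q)

~R = ~T = F
~Q = ~F = T
P -> ~Q = F -> T = T
~(P -> ~Q) = ~T = F
~R & ~(P -> ~Q) = F & F = F
Thus S1 is false.

S2: In symbols: (((~Q <-> P) | (~R nor S)) nand ~Q) nor R

~Q = ~F = T
~Q <-> P = T <-> F = F
~R = ~T = F
~R nor S = F nor T = F
(~Q <-> P) | (~R nor S) = F | F = F
~Q = ~F = T
((~Q <-> P) | (~R nor S)) nand ~Q = F nand T = T
(((~Q <-> P) | (~R nor S)) nand ~Q) nor R = T nor T = F
Thus S2 is false.

S3: In symbols: (~P nand ((~R -> Q) nor ~S)) | ((R <-> P) | ~Q)

~P = ~F = T
~R = ~T = F
~R -> Q = F -> F = T
~S = ~T = F
(~R -> Q) nor ~S = T nor F = F
~P nand ((~R -> Q) nor ~S) = T nand F = T
R <-> P = T <-> F = F
~Q = ~F = T
(R <-> P) | ~Q = F | T = T
(~P nand ((~R -> Q) nor ~S)) | ((R <-> P) | ~Q) = T | T = T
Thus S3 is true.

1 of the 3 statements is true.

1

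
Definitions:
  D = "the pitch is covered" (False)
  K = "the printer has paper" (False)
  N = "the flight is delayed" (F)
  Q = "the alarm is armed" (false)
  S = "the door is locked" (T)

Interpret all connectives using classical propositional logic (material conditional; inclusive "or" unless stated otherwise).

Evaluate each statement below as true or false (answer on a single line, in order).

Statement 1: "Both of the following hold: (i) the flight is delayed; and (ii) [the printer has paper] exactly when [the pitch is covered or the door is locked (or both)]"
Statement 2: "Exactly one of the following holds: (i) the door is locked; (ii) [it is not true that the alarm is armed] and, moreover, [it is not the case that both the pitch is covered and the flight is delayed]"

Statement 1 F / Statement 2 F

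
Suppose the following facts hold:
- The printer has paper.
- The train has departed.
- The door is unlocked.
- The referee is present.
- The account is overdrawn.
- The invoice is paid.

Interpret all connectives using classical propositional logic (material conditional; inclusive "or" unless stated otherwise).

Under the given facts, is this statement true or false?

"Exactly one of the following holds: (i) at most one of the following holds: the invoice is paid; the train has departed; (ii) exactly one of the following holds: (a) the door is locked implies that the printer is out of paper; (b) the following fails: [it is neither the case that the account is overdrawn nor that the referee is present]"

False

Let R = "the invoice is paid" (True), D = "the train has departed" (True), S = "the door is locked" (False), M = "the printer has paper" (True), Q = "the account is overdrawn" (True), N = "the referee is present" (True).
This is (R nand D) xor ((S -> not M) xor not (Q nor N)).

R nand D = True nand True = False
not M = not True = False
S -> not M = False -> False = True
Q nor N = True nor True = False
not (Q nor N) = not False = True
(S -> not M) xor not (Q nor N) = True xor True = False
(R nand D) xor ((S -> not M) xor not (Q nor N)) = False xor False = False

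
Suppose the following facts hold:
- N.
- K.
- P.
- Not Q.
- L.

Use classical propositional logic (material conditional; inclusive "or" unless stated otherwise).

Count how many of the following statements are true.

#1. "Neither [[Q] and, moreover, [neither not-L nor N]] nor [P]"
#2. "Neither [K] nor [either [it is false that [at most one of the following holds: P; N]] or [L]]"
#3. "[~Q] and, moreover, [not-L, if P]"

0

#1: This is (Q & (~L nor N)) nor P.

~L = ~T = F
~L nor N = F nor T = F
Q & (~L nor N) = F & F = F
(Q & (~L nor N)) nor P = F nor T = F
Thus #1 is false.

#2: This is K nor (~(P nand N) | L).

P nand N = T nand T = F
~(P nand N) = ~F = T
~(P nand N) | L = T | T = T
K nor (~(P nand N) | L) = T nor T = F
So #2 is false.

#3: This is ~Q & (P -> ~L).

~Q = ~F = T
~L = ~T = F
P -> ~L = T -> F = F
~Q & (P -> ~L) = T & F = F
Thus #3 is false.

Count: 0.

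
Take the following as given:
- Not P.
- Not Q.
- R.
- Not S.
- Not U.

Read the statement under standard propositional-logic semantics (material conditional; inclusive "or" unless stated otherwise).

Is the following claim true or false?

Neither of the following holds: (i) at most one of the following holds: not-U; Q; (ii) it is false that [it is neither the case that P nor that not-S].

false

This is (~U nand Q) nor ~(P nor ~S).

~U = ~F = T
~U nand Q = T nand F = T
~S = ~F = T
P nor ~S = F nor T = F
~(P nor ~S) = ~F = T
(~U nand Q) nor ~(P nor ~S) = T nor T = F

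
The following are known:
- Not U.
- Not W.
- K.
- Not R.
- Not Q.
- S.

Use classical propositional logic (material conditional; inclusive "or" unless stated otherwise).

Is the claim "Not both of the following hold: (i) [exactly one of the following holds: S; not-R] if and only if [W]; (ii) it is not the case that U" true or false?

The statement is false.

This is ((S xor not R) iff W) nand not U.

not R = not False = True
S xor not R = True xor True = False
(S xor not R) iff W = False iff False = True
not U = not False = True
((S xor not R) iff W) nand not U = True nand True = False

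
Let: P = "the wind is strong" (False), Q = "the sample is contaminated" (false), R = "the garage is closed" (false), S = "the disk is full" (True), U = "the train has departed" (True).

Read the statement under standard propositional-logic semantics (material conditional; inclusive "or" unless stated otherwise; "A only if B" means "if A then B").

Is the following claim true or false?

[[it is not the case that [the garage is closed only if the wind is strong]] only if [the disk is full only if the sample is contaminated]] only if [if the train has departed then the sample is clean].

Parsed as (¬(R → P) → (S → Q)) → (U → ¬Q)

R → P = F → F = T
¬(R → P) = ¬T = F
S → Q = T → F = F
¬(R → P) → (S → Q) = F → F = T
¬Q = ¬F = T
U → ¬Q = T → T = T
(¬(R → P) → (S → Q)) → (U → ¬Q) = T → T = T

True.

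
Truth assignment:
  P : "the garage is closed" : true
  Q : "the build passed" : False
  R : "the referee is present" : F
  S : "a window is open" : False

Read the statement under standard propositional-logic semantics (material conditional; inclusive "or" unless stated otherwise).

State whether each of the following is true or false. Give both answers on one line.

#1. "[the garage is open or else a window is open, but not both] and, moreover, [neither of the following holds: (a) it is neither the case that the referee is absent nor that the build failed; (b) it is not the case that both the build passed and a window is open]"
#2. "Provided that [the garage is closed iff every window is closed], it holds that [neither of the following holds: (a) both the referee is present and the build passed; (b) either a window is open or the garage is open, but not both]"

#1: Formalization: (¬P ⊕ S) ∧ ((¬R ↓ ¬Q) ↓ (Q ↑ S))

¬P = ¬T = F
¬P ⊕ S = F ⊕ F = F
¬R = ¬F = T
¬Q = ¬F = T
¬R ↓ ¬Q = T ↓ T = F
Q ↑ S = F ↑ F = T
(¬R ↓ ¬Q) ↓ (Q ↑ S) = F ↓ T = F
(¬P ⊕ S) ∧ ((¬R ↓ ¬Q) ↓ (Q ↑ S)) = F ∧ F = F
Thus #1 is false.

#2: This is (P ↔ ¬S) → ((R ∧ Q) ↓ (S ⊕ ¬P)).

¬S = ¬F = T
P ↔ ¬S = T ↔ T = T
R ∧ Q = F ∧ F = F
¬P = ¬T = F
S ⊕ ¬P = F ⊕ F = F
(R ∧ Q) ↓ (S ⊕ ¬P) = F ↓ F = T
(P ↔ ¬S) → ((R ∧ Q) ↓ (S ⊕ ¬P)) = T → T = T
So #2 is true.

#1 F, #2 T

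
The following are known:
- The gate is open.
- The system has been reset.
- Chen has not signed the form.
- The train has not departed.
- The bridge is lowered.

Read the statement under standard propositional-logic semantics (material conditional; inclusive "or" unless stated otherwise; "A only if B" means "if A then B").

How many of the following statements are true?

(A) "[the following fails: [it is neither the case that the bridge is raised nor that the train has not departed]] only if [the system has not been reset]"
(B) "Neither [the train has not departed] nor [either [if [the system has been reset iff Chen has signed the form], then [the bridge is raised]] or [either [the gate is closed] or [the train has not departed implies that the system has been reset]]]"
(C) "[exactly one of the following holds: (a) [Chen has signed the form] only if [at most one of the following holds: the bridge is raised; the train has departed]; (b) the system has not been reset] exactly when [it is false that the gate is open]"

Let Q = "the bridge is raised" (F), D = "the train has departed" (F), K = "the system has been reset" (T), U = "Chen has signed the form" (F), V = "the gate is open" (T).

(A): In symbols: ~(Q nor ~D) -> ~K

~D = ~F = T
Q nor ~D = F nor T = F
~(Q nor ~D) = ~F = T
~K = ~T = F
~(Q nor ~D) -> ~K = T -> F = F
Hence (A) is false.

(B): Parsed as ~D nor (((K <-> U) -> Q) | (~V | (~D -> K)))

~D = ~F = T
K <-> U = T <-> F = F
(K <-> U) -> Q = F -> F = T
~V = ~T = F
~D = ~F = T
~D -> K = T -> T = T
~V | (~D -> K) = F | T = T
((K <-> U) -> Q) | (~V | (~D -> K)) = T | T = T
~D nor (((K <-> U) -> Q) | (~V | (~D -> K))) = T nor T = F
So (B) is false.

(C): This is ((U -> (Q nand D)) xor ~K) <-> ~V.

Q nand D = F nand F = T
U -> (Q nand D) = F -> T = T
~K = ~T = F
(U -> (Q nand D)) xor ~K = T xor F = T
~V = ~T = F
((U -> (Q nand D)) xor ~K) <-> ~V = T <-> F = F
So (C) is false.

Count: 0.

0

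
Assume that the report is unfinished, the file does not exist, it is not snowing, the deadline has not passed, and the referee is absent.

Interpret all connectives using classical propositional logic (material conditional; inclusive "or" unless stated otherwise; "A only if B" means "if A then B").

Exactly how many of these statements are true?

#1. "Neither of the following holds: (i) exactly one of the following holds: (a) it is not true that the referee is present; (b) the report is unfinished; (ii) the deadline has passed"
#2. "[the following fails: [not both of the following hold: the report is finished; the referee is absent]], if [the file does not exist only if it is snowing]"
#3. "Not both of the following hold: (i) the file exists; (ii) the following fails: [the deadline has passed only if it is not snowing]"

3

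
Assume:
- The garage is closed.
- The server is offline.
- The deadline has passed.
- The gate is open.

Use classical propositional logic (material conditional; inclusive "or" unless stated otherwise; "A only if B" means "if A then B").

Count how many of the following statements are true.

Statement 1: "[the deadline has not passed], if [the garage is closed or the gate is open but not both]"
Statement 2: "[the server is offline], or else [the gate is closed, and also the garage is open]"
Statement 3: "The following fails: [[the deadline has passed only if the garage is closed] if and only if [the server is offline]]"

Let P = "the garage is closed" (True), S = "the gate is open" (True), R = "the deadline has passed" (True), Q = "the server is online" (False).

Statement 1: This is (P xor S) -> not R.

P xor S = True xor True = False
not R = not True = False
(P xor S) -> not R = False -> False = True
Thus Statement 1 is true.

Statement 2: In symbols: not Q or (not S and not P)

not Q = not False = True
not S = not True = False
not P = not True = False
not S and not P = False and False = False
not Q or (not S and not P) = True or False = True
Hence Statement 2 is true.

Statement 3: In symbols: not ((R -> P) iff not Q)

R -> P = True -> True = True
not Q = not False = True
(R -> P) iff not Q = True iff True = True
not ((R -> P) iff not Q) = not True = False
Thus Statement 3 is false.

Count: 2.

2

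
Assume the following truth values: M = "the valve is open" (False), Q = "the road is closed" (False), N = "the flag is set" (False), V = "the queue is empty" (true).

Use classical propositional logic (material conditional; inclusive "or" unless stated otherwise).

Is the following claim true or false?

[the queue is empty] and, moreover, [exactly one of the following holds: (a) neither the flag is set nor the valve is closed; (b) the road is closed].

Values: V=True, N=False, M=False, Q=False.
Formalization: V and ((N nor not M) xor Q)

not M = not False = True
N nor not M = False nor True = False
(N nor not M) xor Q = False xor False = False
V and ((N nor not M) xor Q) = True and False = False

false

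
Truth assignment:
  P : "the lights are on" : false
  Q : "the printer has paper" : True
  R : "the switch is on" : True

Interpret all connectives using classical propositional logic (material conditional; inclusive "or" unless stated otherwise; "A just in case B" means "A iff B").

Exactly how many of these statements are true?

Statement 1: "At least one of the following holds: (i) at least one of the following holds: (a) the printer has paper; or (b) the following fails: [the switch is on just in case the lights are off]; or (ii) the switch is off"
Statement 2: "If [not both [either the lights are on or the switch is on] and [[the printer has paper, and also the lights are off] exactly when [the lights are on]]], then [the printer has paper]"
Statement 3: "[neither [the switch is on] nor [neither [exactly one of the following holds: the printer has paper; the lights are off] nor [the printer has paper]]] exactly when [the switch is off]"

3

Statement 1: In symbols: (Q or not (R iff not P)) or not R

not P = not False = True
R iff not P = True iff True = True
not (R iff not P) = not True = False
Q or not (R iff not P) = True or False = True
not R = not True = False
(Q or not (R iff not P)) or not R = True or False = True
Hence Statement 1 is true.

Statement 2: Formalization: ((P or R) nand ((Q and not P) iff P)) -> Q

P or R = False or True = True
not P = not False = True
Q and not P = True and True = True
(Q and not P) iff P = True iff False = False
(P or R) nand ((Q and not P) iff P) = True nand False = True
((P or R) nand ((Q and not P) iff P)) -> Q = True -> True = True
So Statement 2 is true.

Statement 3: In symbols: (R nor ((Q xor not P) nor Q)) iff not R

not P = not False = True
Q xor not P = True xor True = False
(Q xor not P) nor Q = False nor True = False
R nor ((Q xor not P) nor Q) = True nor False = False
not R = not True = False
(R nor ((Q xor not P) nor Q)) iff not R = False iff False = True
So Statement 3 is true.

Count: 3.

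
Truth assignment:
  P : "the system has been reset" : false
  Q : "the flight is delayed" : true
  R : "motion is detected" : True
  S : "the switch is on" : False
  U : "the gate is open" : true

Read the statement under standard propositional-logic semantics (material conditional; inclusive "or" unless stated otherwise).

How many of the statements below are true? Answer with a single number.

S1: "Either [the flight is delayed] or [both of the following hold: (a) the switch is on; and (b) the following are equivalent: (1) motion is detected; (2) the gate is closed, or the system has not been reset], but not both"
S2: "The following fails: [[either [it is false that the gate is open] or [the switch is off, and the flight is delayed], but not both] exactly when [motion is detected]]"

S1: Parsed as Q xor (S & (R <-> (~U | ~P)))

~U = ~T = F
~P = ~F = T
~U | ~P = F | T = T
R <-> (~U | ~P) = T <-> T = T
S & (R <-> (~U | ~P)) = F & T = F
Q xor (S & (R <-> (~U | ~P))) = T xor F = T
So S1 is true.

S2: Formalization: ~((~U xor (~S & Q)) <-> R)

~U = ~T = F
~S = ~F = T
~S & Q = T & T = T
~U xor (~S & Q) = F xor T = T
(~U xor (~S & Q)) <-> R = T <-> T = T
~((~U xor (~S & Q)) <-> R) = ~T = F
Hence S2 is false.

True statements: 1 (S1).

1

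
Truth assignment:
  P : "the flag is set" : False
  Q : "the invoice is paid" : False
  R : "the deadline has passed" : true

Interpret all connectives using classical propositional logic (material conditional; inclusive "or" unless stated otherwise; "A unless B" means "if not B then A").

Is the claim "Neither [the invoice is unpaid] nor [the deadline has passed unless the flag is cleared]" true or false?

False.

Formalization: ~Q nor (R | ~P)

~Q = ~F = T
~P = ~F = T
R | ~P = T | T = T
~Q nor (R | ~P) = T nor T = F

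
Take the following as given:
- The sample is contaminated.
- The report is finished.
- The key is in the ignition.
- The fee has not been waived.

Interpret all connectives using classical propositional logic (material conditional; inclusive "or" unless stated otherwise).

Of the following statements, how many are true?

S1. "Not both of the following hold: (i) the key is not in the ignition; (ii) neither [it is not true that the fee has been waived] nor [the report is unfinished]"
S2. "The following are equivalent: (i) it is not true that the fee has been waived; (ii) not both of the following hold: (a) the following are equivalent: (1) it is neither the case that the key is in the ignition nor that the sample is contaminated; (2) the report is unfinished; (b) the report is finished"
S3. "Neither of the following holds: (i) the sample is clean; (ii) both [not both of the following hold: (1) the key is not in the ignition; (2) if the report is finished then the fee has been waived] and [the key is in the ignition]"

1

Let R = "the key is in the ignition" (T), S = "the fee has been waived" (F), Q = "the report is finished" (T), P = "the sample is contaminated" (T).

S1: This is ~R nand (~S nor ~Q).

~R = ~T = F
~S = ~F = T
~Q = ~T = F
~S nor ~Q = T nor F = F
~R nand (~S nor ~Q) = F nand F = T
So S1 is true.

S2: Formalization: ~S <-> (((R nor P) <-> ~Q) nand Q)

~S = ~F = T
R nor P = T nor T = F
~Q = ~T = F
(R nor P) <-> ~Q = F <-> F = T
((R nor P) <-> ~Q) nand Q = T nand T = F
~S <-> (((R nor P) <-> ~Q) nand Q) = T <-> F = F
So S2 is false.

S3: Parsed as ~P nor ((~R nand (Q -> S)) & R)

~P = ~T = F
~R = ~T = F
Q -> S = T -> F = F
~R nand (Q -> S) = F nand F = T
(~R nand (Q -> S)) & R = T & T = T
~P nor ((~R nand (Q -> S)) & R) = F nor T = F
So S3 is false.

Count: 1.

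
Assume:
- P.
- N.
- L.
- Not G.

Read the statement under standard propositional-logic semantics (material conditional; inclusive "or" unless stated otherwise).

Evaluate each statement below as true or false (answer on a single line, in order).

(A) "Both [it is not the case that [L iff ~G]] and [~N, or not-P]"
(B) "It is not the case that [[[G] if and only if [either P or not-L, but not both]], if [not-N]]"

(A): In symbols: ¬(L ↔ ¬G) ∧ (¬N ∨ ¬P)

¬G = ¬F = T
L ↔ ¬G = T ↔ T = T
¬(L ↔ ¬G) = ¬T = F
¬N = ¬T = F
¬P = ¬T = F
¬N ∨ ¬P = F ∨ F = F
¬(L ↔ ¬G) ∧ (¬N ∨ ¬P) = F ∧ F = F
So (A) is false.

(B): Parsed as ¬(¬N → (G ↔ (P ⊕ ¬L)))

¬N = ¬T = F
¬L = ¬T = F
P ⊕ ¬L = T ⊕ F = T
G ↔ (P ⊕ ¬L) = F ↔ T = F
¬N → (G ↔ (P ⊕ ¬L)) = F → F = T
¬(¬N → (G ↔ (P ⊕ ¬L))) = ¬T = F
Hence (B) is false.

(A) false; (B) false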